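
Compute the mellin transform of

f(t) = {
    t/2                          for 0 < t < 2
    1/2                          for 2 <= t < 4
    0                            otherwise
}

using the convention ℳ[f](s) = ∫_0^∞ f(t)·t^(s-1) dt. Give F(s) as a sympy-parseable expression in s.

peel off the common scale on t: t on [0, 1); 1/2 on [1, 2)
treat the 2 regions marked off by 2 separately and sum
segment [0, 2) carries t/2; integrate it
on [2, 4) integrate f = 1/2 against the kernel

2**s*(2**s*(s + 1) + s - 1)/(2*s*(s + 1))
  Re(s) > -1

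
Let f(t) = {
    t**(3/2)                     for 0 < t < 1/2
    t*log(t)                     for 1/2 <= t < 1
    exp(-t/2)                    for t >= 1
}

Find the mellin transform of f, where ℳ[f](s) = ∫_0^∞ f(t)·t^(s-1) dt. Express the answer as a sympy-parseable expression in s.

summing 3 kernel integrals split by 1/2, 1 yields ℳ[f](s)
for t in [0, 1/2): the term is ∫ t**(3/2)·t^(s-1)
segment 1/2 to 1 holds t*log(t); add its integral
∫ over [1, ∞) of exp(-t/2)·t^(s-1) joins the sum

(2*2**(2*s)*(2*s + 3)*(s**2 + 2*s + 1)*uppergamma(s, 1/2) - 2*2**s*(2*s + 3) + s*(2*s + 3)*log(2) + 2*s + (2*s + 3)*log(2) + sqrt(2)*(s**2 + 2*s + 1) + 3)/(2*2**s*(2*s + 3)*(s**2 + 2*s + 1))
  Re(s) > -3/2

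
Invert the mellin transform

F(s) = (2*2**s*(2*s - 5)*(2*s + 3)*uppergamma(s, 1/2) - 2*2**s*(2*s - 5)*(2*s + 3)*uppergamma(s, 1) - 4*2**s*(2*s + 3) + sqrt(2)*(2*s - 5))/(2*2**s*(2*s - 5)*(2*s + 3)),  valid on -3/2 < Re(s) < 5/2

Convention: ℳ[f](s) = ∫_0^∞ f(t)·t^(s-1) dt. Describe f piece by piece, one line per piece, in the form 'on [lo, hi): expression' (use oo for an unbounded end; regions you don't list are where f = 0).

on [0, 1/2): t**(3/2)
on [1/2, 1): exp(-t)
on [1, oo): t**(-5/2)

the 3 pieces separated at 1/2, 1 each add one integral
[0, 1/2) adds the kernel integral of t**(3/2)
∫ exp(-t)·t^(s-1) over [1/2, 1)
∫ over [1, ∞) of t**(-5/2)·t^(s-1) joins the sum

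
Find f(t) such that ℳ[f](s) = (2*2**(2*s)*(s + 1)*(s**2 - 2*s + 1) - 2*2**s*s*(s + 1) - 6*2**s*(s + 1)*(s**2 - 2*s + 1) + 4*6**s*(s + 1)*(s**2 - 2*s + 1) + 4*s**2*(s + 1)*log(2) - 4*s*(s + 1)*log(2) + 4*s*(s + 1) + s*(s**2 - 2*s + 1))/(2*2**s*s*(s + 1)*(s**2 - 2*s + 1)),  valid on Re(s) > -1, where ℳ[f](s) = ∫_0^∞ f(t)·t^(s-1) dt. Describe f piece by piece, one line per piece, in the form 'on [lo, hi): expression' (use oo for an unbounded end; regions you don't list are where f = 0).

on [0, 1/2): t
on [1/2, 1): log(t)/t
on [1, 2): 3
on [2, 3): 2

summing 4 kernel integrals split by 1/2, 1, 2 yields ℳ[f](s)
segment [0, 1/2) carries t; integrate it
for t in [1/2, 1): the term is ∫ log(t)/t·t^(s-1)
the [1, 2) slice contributes ∫ 3·t^(s-1) dt
segment [2, 3) carries 2; integrate it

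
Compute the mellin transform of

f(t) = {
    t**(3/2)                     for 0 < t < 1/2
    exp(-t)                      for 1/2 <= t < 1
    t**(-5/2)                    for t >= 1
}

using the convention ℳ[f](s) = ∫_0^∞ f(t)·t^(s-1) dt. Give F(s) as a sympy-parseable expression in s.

(2*2**s*(2*s - 5)*(2*s + 3)*uppergamma(s, 1/2) - 2*2**s*(2*s - 5)*(2*s + 3)*uppergamma(s, 1) - 4*2**s*(2*s + 3) + sqrt(2)*(2*s - 5))/(2*2**s*(2*s - 5)*(2*s + 3))
  -3/2 < Re(s) < 5/2

f breaks at 1/2, 1 into 3 integrals to sum
segment [0, 1/2) carries t**(3/2); integrate it
segment 1/2 to 1 holds exp(-t); add its integral
∫ over [1, ∞) of t**(-5/2)·t^(s-1) joins the sum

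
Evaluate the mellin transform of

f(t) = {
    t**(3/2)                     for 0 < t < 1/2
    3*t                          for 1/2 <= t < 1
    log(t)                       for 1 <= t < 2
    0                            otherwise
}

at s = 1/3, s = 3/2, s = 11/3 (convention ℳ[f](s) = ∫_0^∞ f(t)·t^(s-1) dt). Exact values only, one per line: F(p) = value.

cuts at 1/2, 1: linearity sums the 3 kernel integrals
∫ over [0, 1/2) of t**(3/2)·t^(s-1) joins the sum
the [1/2, 1) slice contributes ∫ 3*t·t^(s-1) dt
for t in [1, 2): the term is ∫ log(t)·t^(s-1)

F(1/3) = -9*2**(1/3) - 9*2**(2/3)/16 + 3*2**(1/6)/22 + 3*2**(1/3)*log(2) + 45/4
F(3/2) = sqrt(2)*(-748 + 960*log(2) + 607*sqrt(2))/720
F(11/3) = -72*2**(2/3)/121 - 9*2**(1/3)/448 + 3*2**(5/6)/992 + 1215/1694 + 24*2**(2/3)*log(2)/11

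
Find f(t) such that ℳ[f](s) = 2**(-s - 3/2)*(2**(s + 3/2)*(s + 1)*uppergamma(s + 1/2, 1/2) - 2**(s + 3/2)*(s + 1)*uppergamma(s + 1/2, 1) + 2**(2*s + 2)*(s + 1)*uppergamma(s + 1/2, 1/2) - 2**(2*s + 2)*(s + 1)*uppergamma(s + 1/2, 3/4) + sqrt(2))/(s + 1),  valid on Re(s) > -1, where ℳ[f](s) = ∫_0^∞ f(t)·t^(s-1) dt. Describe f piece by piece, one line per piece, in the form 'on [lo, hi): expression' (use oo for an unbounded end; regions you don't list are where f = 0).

remove the shared t-power first: sqrt(t) on [0, 1/2); exp(-t) on [1/2, 1); exp(-t/2) on [1, 3/2)
the 3 pieces separated at 1/2, 1 each add one integral
between 0 and 1/2 the integrand is t·t^(s-1)
over [1/2, 1), the kernel integral of sqrt(t)*exp(-t) enters the sum
∫ over [1, 3/2) of sqrt(t)*exp(-t/2)·t^(s-1) joins the sum

on [0, 1/2): t
on [1/2, 1): sqrt(t)*exp(-t)
on [1, 3/2): sqrt(t)*exp(-t/2)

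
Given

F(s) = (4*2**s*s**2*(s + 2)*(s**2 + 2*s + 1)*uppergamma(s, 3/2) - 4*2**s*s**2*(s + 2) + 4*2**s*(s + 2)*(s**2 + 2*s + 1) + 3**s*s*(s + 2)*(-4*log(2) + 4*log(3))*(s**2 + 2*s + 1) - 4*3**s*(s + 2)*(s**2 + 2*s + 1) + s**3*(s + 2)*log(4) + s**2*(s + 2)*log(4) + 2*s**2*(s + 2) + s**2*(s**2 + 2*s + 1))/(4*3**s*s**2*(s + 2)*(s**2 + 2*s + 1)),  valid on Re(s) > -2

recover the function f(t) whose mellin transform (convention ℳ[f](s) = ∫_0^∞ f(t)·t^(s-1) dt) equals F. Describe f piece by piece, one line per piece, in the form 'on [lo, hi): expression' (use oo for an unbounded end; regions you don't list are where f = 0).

on [0, 1/3): 9*t**2/4
on [1/3, 2/3): 3*t*log(3*t/2)/2
on [2/3, 1): log(3*t/2)
on [1, oo): exp(-3*t/2)

back out the common scale on t: t**2/4 on [0, 1); t*log(t/2)/2 on [1, 2); log(t/2) on [2, 3); …
undo the common scale on t: t**2 on [0, 1/2); t*log(t) on [1/2, 1); log(t) on [1, 3/2); …
integrate the 4 segments split at 1/3, 2/3, 1, then add the results
segment 0 to 1/3 holds 9*t**2/4; add its integral
between 1/3 and 2/3 the integrand is 3*t*log(3*t/2)/2·t^(s-1)
segment 2/3 to 1 holds log(3*t/2); add its integral
[1, ∞) adds the kernel integral of exp(-3*t/2)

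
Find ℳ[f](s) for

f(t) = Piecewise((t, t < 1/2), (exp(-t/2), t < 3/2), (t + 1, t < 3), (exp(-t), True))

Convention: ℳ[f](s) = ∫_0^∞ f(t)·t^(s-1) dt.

the 4 pieces separated at 1/2, 3/2, 3 each add one integral
piece [0, 1/2): integrate t against the kernel
the [1/2, 3/2) slice contributes ∫ exp(-t/2)·t^(s-1) dt
segment [3/2, 3) carries (t + 1); integrate it
∫ over [3, ∞) of exp(-t)·t^(s-1) joins the sum

(2*2**s*s*(s + 1)*uppergamma(s, 3) - 5*3**s*s - 2*3**s + 2*4**s*s*(s + 1)*uppergamma(s, 1/4) - 2*4**s*s*(s + 1)*uppergamma(s, 3/4) + 8*6**s*s + 2*6**s + s)/(2*2**s*s*(s + 1))
  Re(s) > -1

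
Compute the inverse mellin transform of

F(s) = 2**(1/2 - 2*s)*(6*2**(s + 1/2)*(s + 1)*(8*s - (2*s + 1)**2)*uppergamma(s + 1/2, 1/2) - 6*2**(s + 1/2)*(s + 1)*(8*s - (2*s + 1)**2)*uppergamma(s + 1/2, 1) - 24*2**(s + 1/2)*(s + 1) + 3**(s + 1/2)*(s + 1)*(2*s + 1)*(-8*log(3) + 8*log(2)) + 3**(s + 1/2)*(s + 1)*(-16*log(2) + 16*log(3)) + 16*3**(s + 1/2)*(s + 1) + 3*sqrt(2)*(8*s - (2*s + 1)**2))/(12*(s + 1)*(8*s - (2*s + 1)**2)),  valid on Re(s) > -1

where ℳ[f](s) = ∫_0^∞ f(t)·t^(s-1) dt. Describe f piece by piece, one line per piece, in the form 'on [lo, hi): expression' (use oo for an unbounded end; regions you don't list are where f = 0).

peel off the common scale on t: t on [0, 1/2); sqrt(t)*exp(-t) on [1/2, 1); log(t)/sqrt(t) on [1, 3/2)
invert the shared t-power to get sqrt(t) on [0, 1/2); exp(-t) on [1/2, 1); log(t)/t on [1, 3/2)
split f at 1/4, 1/2: ℳ[f](s) collects 3 kernel integrals
segment [0, 1/4) carries 2*t; integrate it
for t in [1/4, 1/2): the term is ∫ sqrt(2)*sqrt(t)*exp(-2*t)·t^(s-1)
segment [1/2, 3/4) carries sqrt(2)*log(2*t)/(2*sqrt(t)); integrate it

on [0, 1/4): 2*t
on [1/4, 1/2): sqrt(2)*sqrt(t)*exp(-2*t)
on [1/2, 3/4): sqrt(2)*log(2*t)/(2*sqrt(t))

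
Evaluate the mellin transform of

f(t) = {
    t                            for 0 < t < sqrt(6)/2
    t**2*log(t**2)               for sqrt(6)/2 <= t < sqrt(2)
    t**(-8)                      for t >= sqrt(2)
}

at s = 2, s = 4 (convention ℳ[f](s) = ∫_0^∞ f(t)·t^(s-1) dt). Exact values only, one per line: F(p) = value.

F(2) = -9*log(3)/16 - 19/96 + sqrt(6)/4 + 25*log(2)/16
F(4) = -9*log(3)/16 - 7/36 + 9*sqrt(6)/40 + 91*log(2)/48

the power substitution comes off first: sqrt(t) on [0, 3/2); t*log(t) on [3/2, 2); t**(-4) on [2, ∞)
decompose at sqrt(6)/2, sqrt(2); ℳ[f](s) sums the 3 pieces' integrals
the [0, sqrt(6)/2) slice contributes ∫ t·t^(s-1) dt
[sqrt(6)/2, sqrt(2)) adds the kernel integral of t**2*log(t**2)
for t in [sqrt(2), ∞): the term is ∫ t**(-8)·t^(s-1)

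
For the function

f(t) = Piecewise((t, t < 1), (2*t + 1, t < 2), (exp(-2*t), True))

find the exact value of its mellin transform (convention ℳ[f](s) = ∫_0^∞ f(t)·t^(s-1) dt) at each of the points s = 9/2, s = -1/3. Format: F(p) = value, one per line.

the 3 pieces separated at 1, 2 each add one integral
segment 0 to 1 holds t; add its integral
segment [1, 2) carries (2*t + 1); integrate it
∫ over [2, ∞) of exp(-2*t)·t^(s-1) joins the sum

F(9/2) = (sqrt(2)*(10395*sqrt(pi)*exp(4)*erfc(2) + 532620)/50688 + (-20480 + 770048*sqrt(2))*exp(4)/50688)*exp(-4)
F(-1/3) = 2**(1/3)*uppergamma(-1/3, 4) + 3/2 + 3*2**(2/3)/2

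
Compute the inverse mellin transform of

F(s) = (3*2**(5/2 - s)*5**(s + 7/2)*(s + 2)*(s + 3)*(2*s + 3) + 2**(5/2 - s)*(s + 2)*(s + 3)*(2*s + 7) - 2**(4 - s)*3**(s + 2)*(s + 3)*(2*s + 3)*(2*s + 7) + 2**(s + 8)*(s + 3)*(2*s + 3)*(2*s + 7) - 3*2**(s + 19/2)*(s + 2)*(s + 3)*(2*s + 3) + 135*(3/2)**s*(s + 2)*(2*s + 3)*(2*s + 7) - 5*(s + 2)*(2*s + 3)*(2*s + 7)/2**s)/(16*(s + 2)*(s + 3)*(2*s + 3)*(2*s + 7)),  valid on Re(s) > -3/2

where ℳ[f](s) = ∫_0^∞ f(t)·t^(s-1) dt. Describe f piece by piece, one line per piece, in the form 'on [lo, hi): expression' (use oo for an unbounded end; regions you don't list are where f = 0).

slice at 1/2, 3/2, 2, transform all 4 pieces, and sum them
between 0 and 1/2 the integrand is t**(3/2)/2·t^(s-1)
the [1/2, 3/2) slice contributes ∫ 5*t**3/2·t^(s-1) dt
between 3/2 and 2 the integrand is 4*t**2·t^(s-1)
piece [2, 5/2): integrate 6*t**(7/2) against the kernel

on [0, 1/2): t**(3/2)/2
on [1/2, 3/2): 5*t**3/2
on [3/2, 2): 4*t**2
on [2, 5/2): 6*t**(7/2)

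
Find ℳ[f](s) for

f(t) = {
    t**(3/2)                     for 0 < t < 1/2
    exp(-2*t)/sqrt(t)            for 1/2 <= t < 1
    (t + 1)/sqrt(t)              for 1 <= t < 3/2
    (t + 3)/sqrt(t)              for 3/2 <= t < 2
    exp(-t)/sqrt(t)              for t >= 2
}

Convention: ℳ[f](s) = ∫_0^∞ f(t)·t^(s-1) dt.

undo the shared t-power: t on [0, 1/2); exp(-2*t)/t on [1/2, 1); (t + 1)/t on [1, 3/2); …
strip the shared t-power: t**2 on [0, 1/2); exp(-2*t) on [1/2, 1); t + 1 on [1, 3/2); …
integrate the 5 segments split at 1/2, 1, 3/2, 2, then add the results
[0, 1/2) adds the kernel integral of t**(3/2)
∫ over [1/2, 1) of exp(-2*t)/sqrt(t)·t^(s-1) joins the sum
piece [1, 3/2): integrate (t + 1)/sqrt(t) against the kernel
∫ over [3/2, 2) of (t + 3)/sqrt(t)·t^(s-1) joins the sum
segment [2, ∞) carries exp(-t)/sqrt(t); integrate it

2**(1/2 - s)*(10*2**(2*s)*(2*s - 1)*(2*s + 3) + 12*2**(2*s)*(2*s + 3) + 2**(s + 1/2)*(2*s - 1)*(2*s + 1)*(2*s + 3)*uppergamma(s - 1/2, 2) - 4*2**(s + 1/2)*(2*s - 1)*(2*s + 3) - 4*2**(s + 1/2)*(2*s + 3) - 8*3**(s + 1/2)*(2*s - 1)*(2*s + 3)/3 - 16*3**(s + 1/2)*(2*s + 3)/3 + 2*(2*s - 1)*(2*s + 1)*(2*s + 3)*uppergamma(s - 1/2, 1) - 2*(2*s - 1)*(2*s + 1)*(2*s + 3)*uppergamma(s - 1/2, 2) + (2*s - 1)*(2*s + 1))/(2*(2*s - 1)*(2*s + 1)*(2*s + 3))
  Re(s) > -3/2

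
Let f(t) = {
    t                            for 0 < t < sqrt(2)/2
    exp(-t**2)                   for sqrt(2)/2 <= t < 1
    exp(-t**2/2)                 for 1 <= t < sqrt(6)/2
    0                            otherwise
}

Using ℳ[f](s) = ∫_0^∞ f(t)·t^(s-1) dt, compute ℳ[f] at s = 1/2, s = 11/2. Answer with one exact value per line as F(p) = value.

F(1/2) = -2**(1/4)*uppergamma(1/4, 3/4)/2 - uppergamma(1/4, 1)/2 + uppergamma(1/4, 1/2)/2 + 2**(1/4)*uppergamma(1/4, 1/2)/2 + 2**(1/4)/3
F(11/2) = -2*2**(3/4)*uppergamma(11/4, 3/4) - uppergamma(11/4, 1)/2 + 2**(3/4)/104 + uppergamma(11/4, 1/2)/2 + 2*2**(3/4)*uppergamma(11/4, 1/2)

strip the power substitution: sqrt(t) on [0, 1/2); exp(-t) on [1/2, 1); exp(-t/2) on [1, 3/2)
summing 3 kernel integrals split by sqrt(2)/2, 1 yields ℳ[f](s)
the [0, sqrt(2)/2) slice contributes ∫ t·t^(s-1) dt
∫ over [sqrt(2)/2, 1) of exp(-t**2)·t^(s-1) joins the sum
piece [1, sqrt(6)/2): integrate exp(-t**2/2) against the kernel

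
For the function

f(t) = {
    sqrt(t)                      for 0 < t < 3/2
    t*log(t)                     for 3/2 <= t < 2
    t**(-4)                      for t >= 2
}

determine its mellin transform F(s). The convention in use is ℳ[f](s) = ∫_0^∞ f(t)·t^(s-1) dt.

cuts at 3/2, 2: linearity sums the 3 kernel integrals
[0, 3/2) adds the kernel integral of sqrt(t)
between 3/2 and 2 the integrand is t*log(t)·t^(s-1)
on [2, ∞) integrate f = t**(-4) against the kernel

(-32*2**(2*s)*(s - 4)*(2*s + 1) + 3**s*s*(s - 4)*(2*s + 1)*(-24*log(3) + 24*log(2)) + 3**s*(s - 4)*(2*s + 1)*(-24*log(3) + 24*log(2)) + 24*3**s*(s - 4)*(2*s + 1) + 16*3**s*sqrt(6)*(s - 4)*(s**2 + 2*s + 1) + 32*4**s*s*(s - 4)*(2*s + 1)*log(2) + 32*4**s*(s - 4)*(2*s + 1)*log(2) - 4**s*(2*s + 1)*(s**2 + 2*s + 1))/(16*2**s*(s - 4)*(2*s + 1)*(s**2 + 2*s + 1))
  -1/2 < Re(s) < 4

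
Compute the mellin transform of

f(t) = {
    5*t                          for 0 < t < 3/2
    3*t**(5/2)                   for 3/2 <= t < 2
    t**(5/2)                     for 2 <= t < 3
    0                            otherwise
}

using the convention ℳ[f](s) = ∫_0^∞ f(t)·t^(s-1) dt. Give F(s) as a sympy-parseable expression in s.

treat the 3 regions marked off by 3/2, 2 separately and sum
the [0, 3/2) slice contributes ∫ 5*t·t^(s-1) dt
piece [3/2, 2): integrate 3*t**(5/2) against the kernel
∫ over [2, 3) of t**(5/2)·t^(s-1) joins the sum

(4*2**(s + 5/2)*(s + 1) + 2*3**(s + 5/2)*(s + 1) + 5*(3/2)**(s + 1)*(2*s + 5) - 6*(3/2)**(s + 5/2)*(s + 1))/((s + 1)*(2*s + 5))
  Re(s) > -1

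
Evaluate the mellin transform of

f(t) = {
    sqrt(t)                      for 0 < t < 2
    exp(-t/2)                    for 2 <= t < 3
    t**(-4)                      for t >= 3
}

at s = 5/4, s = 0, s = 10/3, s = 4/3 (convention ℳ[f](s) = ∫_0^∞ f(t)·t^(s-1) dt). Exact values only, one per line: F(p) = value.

F(5/4) = -2*2**(1/4)*uppergamma(5/4, 3/2) + 4*3**(1/4)/297 + 2*2**(1/4)*uppergamma(5/4, 1) + 8*2**(3/4)/7
F(0) = Ei(-3/2) + 1/324 - Ei(-1) + 2*sqrt(2)
F(10/3) = -8*2**(1/3)*uppergamma(10/3, 3/2) + 3**(1/3)/2 + 48*2**(5/6)/23 + 8*2**(1/3)*uppergamma(10/3, 1)
F(4/3) = -2*2**(1/3)*uppergamma(4/3, 3/2) + 3**(1/3)/72 + 2*2**(1/3)*uppergamma(4/3, 1) + 12*2**(5/6)/11

summing 3 kernel integrals split by 2, 3 yields ℳ[f](s)
segment 0 to 2 holds sqrt(t); add its integral
over [2, 3), the kernel integral of exp(-t/2) enters the sum
on [3, ∞) integrate f = t**(-4) against the kernel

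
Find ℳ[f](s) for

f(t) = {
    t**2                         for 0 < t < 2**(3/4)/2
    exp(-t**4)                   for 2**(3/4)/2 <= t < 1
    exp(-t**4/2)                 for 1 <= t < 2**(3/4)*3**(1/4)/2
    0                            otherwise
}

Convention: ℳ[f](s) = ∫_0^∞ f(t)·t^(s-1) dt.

invert the power substitution to get t on [0, sqrt(2)/2); exp(-t**2) on [sqrt(2)/2, 1); exp(-t**2/2) on [1, sqrt(6)/2)
back out the power substitution: sqrt(t) on [0, 1/2); exp(-t) on [1/2, 1); exp(-t/2) on [1, 3/2)
along the cuts 2**(3/4)/2, 1, ℳ[f](s) splits into 3 integrals
∫ t**2·t^(s-1) over [0, 2**(3/4)/2)
piece [2**(3/4)/2, 1): integrate exp(-t**4) against the kernel
over [1, 2**(3/4)*3**(1/4)/2), the kernel integral of exp(-t**4/2) enters the sum

(2**(3/4)/2)**s*(2**(s/4)*(s + 2)*uppergamma(s/4, 1/2) - 2**(s/4)*(s + 2)*uppergamma(s/4, 1) + 2**(s/2)*(s + 2)*uppergamma(s/4, 1/2) - 2**(s/2)*(s + 2)*uppergamma(s/4, 3/4) + 2*sqrt(2))/(4*(s + 2))
  Re(s) > -2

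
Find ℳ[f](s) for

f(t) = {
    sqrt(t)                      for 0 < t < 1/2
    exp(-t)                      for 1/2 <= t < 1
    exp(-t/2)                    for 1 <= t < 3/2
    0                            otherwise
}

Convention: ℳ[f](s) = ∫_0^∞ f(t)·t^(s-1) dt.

breakpoints 1/2, 1: one integral from each of the 3 segments
segment [0, 1/2) carries sqrt(t); integrate it
on [1/2, 1): add ∫ exp(-t)·t^(s-1) dt
for t in [1, 3/2): the term is ∫ exp(-t/2)·t^(s-1)

(2**s*(2*s + 1)*uppergamma(s, 1/2) - 2**s*(2*s + 1)*uppergamma(s, 1) + 4**s*(2*s + 1)*uppergamma(s, 1/2) - 4**s*(2*s + 1)*uppergamma(s, 3/4) + sqrt(2))/(2**s*(2*s + 1))
  Re(s) > -1/2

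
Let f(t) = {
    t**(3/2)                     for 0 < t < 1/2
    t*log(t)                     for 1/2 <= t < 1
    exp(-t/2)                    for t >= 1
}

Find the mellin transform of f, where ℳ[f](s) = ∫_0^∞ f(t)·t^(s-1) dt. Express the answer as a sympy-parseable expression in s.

(2*2**(2*s)*(2*s + 3)*(s**2 + 2*s + 1)*uppergamma(s, 1/2) - 2*2**s*(2*s + 3) + s*(2*s + 3)*log(2) + 2*s + (2*s + 3)*log(2) + sqrt(2)*(s**2 + 2*s + 1) + 3)/(2*2**s*(2*s + 3)*(s**2 + 2*s + 1))
  Re(s) > -3/2

slice at 1/2, 1, transform all 3 pieces, and sum them
segment [0, 1/2) carries t**(3/2); integrate it
segment [1/2, 1) carries t*log(t); integrate it
between 1 and ∞ the integrand is exp(-t/2)·t^(s-1)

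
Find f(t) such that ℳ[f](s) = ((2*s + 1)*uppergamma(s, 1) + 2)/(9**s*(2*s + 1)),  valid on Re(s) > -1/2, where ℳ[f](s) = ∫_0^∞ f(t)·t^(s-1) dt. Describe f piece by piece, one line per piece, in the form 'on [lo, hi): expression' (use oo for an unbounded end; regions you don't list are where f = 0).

the common scale on t comes off first: sqrt(3)*sqrt(t) on [0, 1/3); exp(-3*t) on [1/3, ∞)
reversing the common scale on t: sqrt(t) on [0, 1); exp(-t) on [1, ∞)
linearity at 1/9 turns ℳ[f](s) into 2 summed integrals
between 0 and 1/9 the integrand is 3*sqrt(t)·t^(s-1)
on [1/9, ∞) integrate f = exp(-9*t) against the kernel

on [0, 1/9): 3*sqrt(t)
on [1/9, oo): exp(-9*t)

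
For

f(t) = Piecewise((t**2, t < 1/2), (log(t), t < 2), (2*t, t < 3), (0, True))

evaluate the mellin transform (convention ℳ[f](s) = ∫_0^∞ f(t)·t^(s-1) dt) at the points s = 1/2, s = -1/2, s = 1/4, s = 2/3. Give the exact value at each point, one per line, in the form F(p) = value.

F(1/2) = sqrt(2)*(-277 + 180*log(2) + 120*sqrt(6))/60
F(-1/2) = sqrt(2)*(-18*log(2) - 11 + 12*sqrt(6))/6
F(1/4) = 2**(3/4)*(-864*sqrt(2) + log(2**(180 + 180*sqrt(2))) + 216*6**(1/4) + 725)/90
F(2/3) = 3*2**(1/3)*(-496*2**(1/3) + 125 + log(2**(80 + 160*2**(1/3))) + 192*6**(2/3))/320

slice at 1/2, 2, transform all 3 pieces, and sum them
segment 0 to 1/2 holds t**2; add its integral
segment [1/2, 2) carries log(t); integrate it
the [2, 3) slice contributes ∫ 2*t·t^(s-1) dt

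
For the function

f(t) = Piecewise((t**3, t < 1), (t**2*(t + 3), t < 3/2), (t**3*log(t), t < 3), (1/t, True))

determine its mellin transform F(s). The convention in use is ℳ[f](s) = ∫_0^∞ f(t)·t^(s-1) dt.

back out the shared t-power: t on [0, 1); t + 3 on [1, 3/2); t*log(t) on [3/2, 3); …
along the cuts 1, 3/2, 3, ℳ[f](s) splits into 4 integrals
[0, 1) adds the kernel integral of t**3
over [1, 3/2), the kernel integral of t**2*(t + 3) enters the sum
[3/2, 3) adds the kernel integral of t**3*log(t)
segment 3 to ∞ holds 1/t; add its integral

2**(-s - 2)*(-162*2**(s + 2)*(s - 1)*(s + 2)*(2*s + (s + 2)**2 + 5) - 162*2**(s + 2)*(s - 1)*(2*s + (s + 2)**2 + 5) - 81*3**(s + 2)*(s - 1)*(s + 2)**2*(s + 3)*log(3) + 81*3**(s + 2)*(s - 1)*(s + 2)**2*(s + 3)*log(2) - 81*3**(s + 2)*(s - 1)*(s + 2)*(s + 3)*log(3) + 81*3**(s + 2)*(s - 1)*(s + 2)*(s + 3)*log(2) + 81*3**(s + 2)*(s - 1)*(s + 2)*(s + 3) + 243*3**(s + 2)*(s - 1)*(s + 2)*(2*s + (s + 2)**2 + 5) + 162*3**(s + 2)*(s - 1)*(2*s + (s + 2)**2 + 5) + 162*6**(s + 2)*(s - 1)*(s + 2)**2*(s + 3)*log(3) - 162*6**(s + 2)*(s - 1)*(s + 2)*(s + 3) + 162*6**(s + 2)*(s - 1)*(s + 2)*(s + 3)*log(3) - 2*6**(s + 2)*(s + 2)*(s + 3)*(2*s + (s + 2)**2 + 5))/(54*(s - 1)*(s + 2)*(s + 3)*(2*s + (s + 2)**2 + 5))
  -3 < Re(s) < 1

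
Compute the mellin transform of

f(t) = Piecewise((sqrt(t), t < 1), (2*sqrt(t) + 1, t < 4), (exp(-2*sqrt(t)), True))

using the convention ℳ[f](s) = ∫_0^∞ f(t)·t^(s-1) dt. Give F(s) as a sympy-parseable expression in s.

strip the power substitution: t on [0, 1); 2*t + 1 on [1, 2); exp(-2*t) on [2, ∞)
breakpoints 1, 4: one integral from each of the 3 segments
between 0 and 1 the integrand is sqrt(t)·t^(s-1)
on [1, 4) integrate f = (2*sqrt(t) + 1) against the kernel
segment [4, ∞) carries exp(-2*sqrt(t)); integrate it

(-16**s + 10*2**(6*s)*s - 4*2**(4*s)*s + 2*2**(2*s)*s*(2*s + 1)*uppergamma(2*s, 4) + 64**s)/(16**s*s*(2*s + 1))
  Re(s) > -1/2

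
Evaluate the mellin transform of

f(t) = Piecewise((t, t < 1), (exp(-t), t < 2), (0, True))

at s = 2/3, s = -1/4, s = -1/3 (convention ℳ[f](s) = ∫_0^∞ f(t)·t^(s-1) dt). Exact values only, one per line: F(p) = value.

F(2/3) = -uppergamma(2/3, 2) + uppergamma(2/3, 1) + 3/5
F(-1/4) = -uppergamma(-1/4, 2) + uppergamma(-1/4, 1) + 4/3
F(-1/3) = -uppergamma(-1/3, 2) + uppergamma(-1/3, 1) + 3/2

treat the 2 regions marked off by 1 separately and sum
segment [0, 1) carries t; integrate it
∫ over [1, 2) of exp(-t)·t^(s-1) joins the sum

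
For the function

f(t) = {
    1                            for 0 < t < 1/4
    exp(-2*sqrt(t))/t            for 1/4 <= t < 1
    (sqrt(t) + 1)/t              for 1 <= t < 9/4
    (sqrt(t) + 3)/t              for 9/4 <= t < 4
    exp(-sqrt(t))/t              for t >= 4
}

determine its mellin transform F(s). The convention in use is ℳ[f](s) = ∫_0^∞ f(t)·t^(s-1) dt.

invert the shared t-power to get t on [0, 1/4); exp(-2*sqrt(t)) on [1/4, 1); sqrt(t) + 1 on [1, 9/4); …
invert the power substitution to get t**2 on [0, 1/2); exp(-2*t) on [1/2, 1); t + 1 on [1, 3/2); …
f breaks at 1/4, 1, 9/4, 4 into 5 integrals to sum
[0, 1/4) adds the kernel integral of 1
on [1/4, 1) integrate f = exp(-2*sqrt(t))/t against the kernel
piece [1, 9/4): integrate (sqrt(t) + 1)/t against the kernel
over [9/4, 4), the kernel integral of (sqrt(t) + 3)/t enters the sum
on [4, ∞) integrate f = exp(-sqrt(t))/t against the kernel

(90*16**s*s*(s - 1) + 27*2**(4*s)*s + 72*2**(2*s)*s*(s - 1)*(2*s - 1)*uppergamma(2*s - 2, 2) - 144*2**(2*s)*s*(s - 1) - 36*2**(2*s)*s - 64*3**(2*s)*s*(s - 1) - 32*3**(2*s)*s + 288*s*(s - 1)*(2*s - 1)*uppergamma(2*s - 2, 1) - 288*s*(s - 1)*(2*s - 1)*uppergamma(2*s - 2, 2) + 36*(s - 1)*(2*s - 1))/(36*2**(2*s)*s*(s - 1)*(2*s - 1))
  Re(s) > 0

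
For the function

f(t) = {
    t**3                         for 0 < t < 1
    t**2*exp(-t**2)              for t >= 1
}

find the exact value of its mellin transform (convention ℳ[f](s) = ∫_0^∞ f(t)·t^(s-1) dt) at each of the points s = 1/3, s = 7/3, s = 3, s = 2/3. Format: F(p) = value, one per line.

the power substitution comes off first: t**(3/2) on [0, 1); t*exp(-t) on [1, ∞)
back out the shared t-power: sqrt(t) on [0, 1); exp(-t) on [1, ∞)
cuts at 1: linearity sums the 2 kernel integrals
the [0, 1) slice contributes ∫ t**3·t^(s-1) dt
segment 1 to ∞ holds t**2*exp(-t**2); add its integral

F(1/3) = uppergamma(7/6, 1)/2 + 3/10
F(7/3) = 3/16 + uppergamma(13/6, 1)/2
F(3) = (E*(9*sqrt(pi)*erfc(1) + 4) + 30)*exp(-1)/24
F(2/3) = uppergamma(4/3, 1)/2 + 3/11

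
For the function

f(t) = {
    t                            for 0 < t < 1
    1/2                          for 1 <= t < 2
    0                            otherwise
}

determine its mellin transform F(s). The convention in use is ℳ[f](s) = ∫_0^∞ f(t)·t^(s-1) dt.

(2**s*(s + 1) + s - 1)/(2*s*(s + 1))
  Re(s) > -1

treat the 2 regions marked off by 1 separately and sum
over [0, 1), the kernel integral of t enters the sum
∫ over [1, 2) of 1/2·t^(s-1) joins the sum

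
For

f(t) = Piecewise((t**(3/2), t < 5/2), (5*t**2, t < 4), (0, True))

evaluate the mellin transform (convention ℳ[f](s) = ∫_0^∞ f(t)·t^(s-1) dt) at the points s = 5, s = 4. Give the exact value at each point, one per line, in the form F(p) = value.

summing 2 kernel integrals split by 5/2 yields ℳ[f](s)
segment [0, 5/2) carries t**(3/2); integrate it
over [5/2, 4), the kernel integral of 5*t**2 enters the sum

F(5) = 15625*sqrt(10)/832 + 10095135/896
F(4) = 3125*sqrt(10)/352 + 410865/128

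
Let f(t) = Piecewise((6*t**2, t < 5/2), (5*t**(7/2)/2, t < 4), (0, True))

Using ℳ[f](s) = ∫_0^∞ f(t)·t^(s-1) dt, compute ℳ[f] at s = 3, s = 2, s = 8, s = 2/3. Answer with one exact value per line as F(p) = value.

the 2 pieces separated at 5/2 each add one integral
over [0, 5/2), the kernel integral of 6*t**2 enters the sum
on [5/2, 4): add ∫ 5*t**(7/2)/2·t^(s-1) dt

F(3) = 679735/208 - 78125*sqrt(10)/1664
F(2) = 348305/352 - 15625*sqrt(10)/704
F(8) = 43084438585/23552 - 244140625*sqrt(10)/94208
F(2/3) = -375*2**(5/6)*5**(1/6)/32 + 225*2**(1/3)*5**(2/3)/32 + 768*2**(1/3)/5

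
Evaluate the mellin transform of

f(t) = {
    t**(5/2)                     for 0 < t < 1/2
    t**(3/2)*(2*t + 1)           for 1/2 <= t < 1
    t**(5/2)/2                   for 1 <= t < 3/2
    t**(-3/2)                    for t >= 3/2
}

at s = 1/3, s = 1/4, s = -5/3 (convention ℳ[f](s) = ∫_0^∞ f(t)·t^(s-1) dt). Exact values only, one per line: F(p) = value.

undo the shared t-power: t**(7/2) on [0, 1/2); t**(5/2)*(2*t + 1) on [1/2, 1); t**(7/2)/2 on [1, 3/2); …
the shared t-power comes off first: t**3 on [0, 1/2); t**2*(2*t + 1) on [1/2, 1); t**3/2 on [1, 3/2); …
undo the shared t-power: t on [0, 1/2); 2*t + 1 on [1/2, 1); t/2 on [1, 3/2); …
linearity at 1/2, 1, 3/2 turns ℳ[f](s) into 4 summed integrals
for t in [0, 1/2): the term is ∫ t**(5/2)·t^(s-1)
the [1/2, 1) slice contributes ∫ t**(3/2)*(2*t + 1)·t^(s-1) dt
the [1, 3/2) slice contributes ∫ t**(5/2)/2·t^(s-1) dt
segment [3/2, ∞) carries t**(-3/2); integrate it

F(1/3) = 2**(1/6)*(-5670 + 16884*2**(5/6) + 12221*3**(5/6))/31416
F(1/4) = 2**(1/4)*(-2610 + 5299*3**(3/4) + 7740*2**(3/4))/13860
F(-5/3) = 2**(1/6)*(-10773*2**(5/6) + 1699*3**(5/6) + 27702)/5130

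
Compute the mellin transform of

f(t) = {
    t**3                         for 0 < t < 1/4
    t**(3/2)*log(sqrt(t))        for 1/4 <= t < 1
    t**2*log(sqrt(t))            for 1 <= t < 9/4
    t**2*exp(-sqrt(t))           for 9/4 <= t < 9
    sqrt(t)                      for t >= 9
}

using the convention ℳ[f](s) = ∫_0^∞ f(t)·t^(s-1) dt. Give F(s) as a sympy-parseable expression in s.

undo the shared t-power: t**2 on [0, 1/4); sqrt(t)*log(sqrt(t)) on [1/4, 1); t*log(sqrt(t)) on [1, 9/4); …
undo the shared t-power: t on [0, 1/4); log(sqrt(t))/sqrt(t) on [1/4, 1); log(sqrt(t)) on [1, 9/4); …
reversing the power substitution: t**2 on [0, 1/2); log(t)/t on [1/2, 1); log(t) on [1, 3/2); …
cuts at 1/4, 1, 9/4, 9: linearity sums the 5 kernel integrals
between 0 and 1/4 the integrand is t**3·t^(s-1)
on [1/4, 1) integrate f = t**(3/2)*log(sqrt(t)) against the kernel
between 1 and 9/4 the integrand is t**2*log(sqrt(t))·t^(s-1)
for t in [9/4, 9): the term is ∫ t**2*exp(-sqrt(t))·t^(s-1)
[9, ∞) adds the kernel integral of sqrt(t)

2**(-2*s - 4)*(432*2**(2*s + 4)*(s + 2)**2*(2*s + 1)*(2*s + 6)*(-4*s + 4*(s + 2)**2 - 7)*uppergamma(2*s + 4, 3/2) - 432*2**(2*s + 4)*(s + 2)**2*(2*s + 1)*(2*s + 6)*(-4*s + 4*(s + 2)**2 - 7)*uppergamma(2*s + 4, 3) - 432*2**(2*s + 4)*(s + 2)**2*(2*s + 1)*(2*s + 6) + 108*2**(2*s + 4)*(2*s + 1)*(2*s + 6)*(-4*s + 4*(s + 2)**2 - 7) - 216*3**(2*s + 4)*(s + 2)*(2*s + 1)*(2*s + 6)*(-4*s + 4*(s + 2)**2 - 7)*log(2) + 216*3**(2*s + 4)*(s + 2)*(2*s + 1)*(2*s + 6)*(-4*s + 4*(s + 2)**2 - 7)*log(3) - 108*3**(2*s + 4)*(2*s + 1)*(2*s + 6)*(-4*s + 4*(s + 2)**2 - 7) - 16*6**(2*s + 4)*(s + 2)**2*(2*s + 6)*(-4*s + 4*(s + 2)**2 - 7) + 1728*(s + 2)**3*(2*s + 1)*(2*s + 6)*log(2) - 864*(s + 2)**2*(2*s + 1)*(2*s + 6)*log(2) + 864*(s + 2)**2*(2*s + 1)*(2*s + 6) + 108*(s + 2)**2*(2*s + 1)*(-4*s + 4*(s + 2)**2 - 7))/(216*(s + 2)**2*(2*s + 1)*(2*s + 6)*(-4*s + 4*(s + 2)**2 - 7))
  -3 < Re(s) < -1/2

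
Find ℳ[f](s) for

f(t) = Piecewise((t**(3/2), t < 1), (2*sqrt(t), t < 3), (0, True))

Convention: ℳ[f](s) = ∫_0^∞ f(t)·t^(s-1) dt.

(4*sqrt(3)*3**s*(2*s + 3) - 4*s - 10)/((2*s + 1)*(2*s + 3))
  Re(s) > -3/2

integrate the 2 segments split at 1, then add the results
piece [0, 1): integrate t**(3/2) against the kernel
on [1, 3): add ∫ 2*sqrt(t)·t^(s-1) dt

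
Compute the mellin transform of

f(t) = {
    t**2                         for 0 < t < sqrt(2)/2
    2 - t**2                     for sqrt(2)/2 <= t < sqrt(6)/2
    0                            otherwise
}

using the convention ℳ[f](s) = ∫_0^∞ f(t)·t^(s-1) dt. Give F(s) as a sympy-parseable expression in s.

peel off the power substitution: t on [0, 1/2); 2 - t on [1/2, 3/2)
f breaks at sqrt(2)/2 into 2 integrals to sum
over [0, sqrt(2)/2), the kernel integral of t**2 enters the sum
for t in [sqrt(2)/2, sqrt(6)/2): the term is ∫ (2 - t**2)·t^(s-1)

(3**(s/2)*s/2 + 4*3**(s/2) - s - 4)/(2*2**(s/2)*s*(s/2 + 1))
  Re(s) > -2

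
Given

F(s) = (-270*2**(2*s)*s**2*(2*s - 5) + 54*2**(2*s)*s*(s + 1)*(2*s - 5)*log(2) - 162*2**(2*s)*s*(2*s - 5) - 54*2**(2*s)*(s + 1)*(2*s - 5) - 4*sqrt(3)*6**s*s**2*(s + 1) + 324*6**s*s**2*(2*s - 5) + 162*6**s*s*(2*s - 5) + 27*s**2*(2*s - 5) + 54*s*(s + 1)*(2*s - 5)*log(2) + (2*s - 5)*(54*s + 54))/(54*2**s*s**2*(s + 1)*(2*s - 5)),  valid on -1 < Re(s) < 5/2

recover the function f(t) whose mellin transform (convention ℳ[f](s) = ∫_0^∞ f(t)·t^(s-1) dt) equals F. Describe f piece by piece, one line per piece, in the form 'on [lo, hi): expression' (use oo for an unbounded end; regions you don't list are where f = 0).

breakpoints 1/2, 2, 3: one integral from each of the 4 segments
for t in [0, 1/2): the term is ∫ t·t^(s-1)
∫ log(t)·t^(s-1) over [1/2, 2)
∫ (t + 3)·t^(s-1) over [2, 3)
over [3, ∞), the kernel integral of t**(-5/2) enters the sum

on [0, 1/2): t
on [1/2, 2): log(t)
on [2, 3): t + 3
on [3, oo): t**(-5/2)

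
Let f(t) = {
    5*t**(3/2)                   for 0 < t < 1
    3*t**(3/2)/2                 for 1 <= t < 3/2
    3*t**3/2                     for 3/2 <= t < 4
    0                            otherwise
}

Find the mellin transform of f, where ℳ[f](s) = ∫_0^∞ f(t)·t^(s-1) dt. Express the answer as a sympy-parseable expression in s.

decompose at 1, 3/2; ℳ[f](s) sums the 3 pieces' integrals
the [0, 1) slice contributes ∫ 5*t**(3/2)·t^(s-1) dt
on [1, 3/2): add ∫ 3*t**(3/2)/2·t^(s-1) dt
∫ over [3/2, 4) of 3*t**3/2·t^(s-1) joins the sum

(6*(3/2)**(s + 3/2)*(s + 3) - 3*(3/2)**(s + 3)*(2*s + 3) + 3*4**(s + 3)*(2*s + 3) + 14*s + 42)/(2*(s + 3)*(2*s + 3))
  Re(s) > -3/2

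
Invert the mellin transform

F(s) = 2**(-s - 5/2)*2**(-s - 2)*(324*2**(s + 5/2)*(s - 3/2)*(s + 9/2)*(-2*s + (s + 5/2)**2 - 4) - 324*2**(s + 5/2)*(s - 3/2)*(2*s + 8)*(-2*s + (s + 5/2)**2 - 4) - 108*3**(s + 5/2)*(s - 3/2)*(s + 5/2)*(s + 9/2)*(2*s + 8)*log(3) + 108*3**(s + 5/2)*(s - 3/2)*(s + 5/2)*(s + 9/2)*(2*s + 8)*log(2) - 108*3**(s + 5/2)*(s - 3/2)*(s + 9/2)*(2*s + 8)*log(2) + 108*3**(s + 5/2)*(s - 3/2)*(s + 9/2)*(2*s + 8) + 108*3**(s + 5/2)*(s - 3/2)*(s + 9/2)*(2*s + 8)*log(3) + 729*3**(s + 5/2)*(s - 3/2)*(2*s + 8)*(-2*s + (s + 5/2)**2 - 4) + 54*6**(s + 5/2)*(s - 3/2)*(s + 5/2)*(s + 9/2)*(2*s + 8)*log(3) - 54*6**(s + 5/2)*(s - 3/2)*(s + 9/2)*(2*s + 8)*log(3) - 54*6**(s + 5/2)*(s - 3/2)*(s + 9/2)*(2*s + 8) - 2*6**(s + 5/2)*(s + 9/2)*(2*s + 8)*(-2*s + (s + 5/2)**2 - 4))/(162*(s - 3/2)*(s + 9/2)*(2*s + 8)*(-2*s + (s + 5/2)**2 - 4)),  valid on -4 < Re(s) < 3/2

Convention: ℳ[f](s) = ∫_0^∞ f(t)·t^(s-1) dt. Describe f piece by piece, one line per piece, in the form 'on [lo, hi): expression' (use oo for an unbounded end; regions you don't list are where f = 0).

on [0, 1/2): 4*t**4
on [1/2, 3/4): 8*sqrt(2)*t**(9/2)
on [3/4, 3/2): sqrt(2)*t**(3/2)*log(2*t)/2
on [3/2, oo): sqrt(2)/(16*t**(3/2))

invert the shared t-power to get 4*t**2 on [0, 1/2); 8*sqrt(2)*t**(5/2) on [1/2, 3/4); sqrt(2)*log(2*t)/(2*sqrt(t)) on [3/4, 3/2); …
undo the common scale on t: t**2 on [0, 1); 2*t**(5/2) on [1, 3/2); log(t)/sqrt(t) on [3/2, 3); …
invert the shared t-power to get t**(3/2) on [0, 1); 2*t**2 on [1, 3/2); log(t)/t on [3/2, 3); …
cuts at 1/2, 3/4, 3/2: linearity sums the 4 kernel integrals
over [0, 1/2), the kernel integral of 4*t**4 enters the sum
segment 1/2 to 3/4 holds 8*sqrt(2)*t**(9/2); add its integral
[3/4, 3/2) adds the kernel integral of sqrt(2)*t**(3/2)*log(2*t)/2
segment 3/2 to ∞ holds sqrt(2)/(16*t**(3/2)); add its integral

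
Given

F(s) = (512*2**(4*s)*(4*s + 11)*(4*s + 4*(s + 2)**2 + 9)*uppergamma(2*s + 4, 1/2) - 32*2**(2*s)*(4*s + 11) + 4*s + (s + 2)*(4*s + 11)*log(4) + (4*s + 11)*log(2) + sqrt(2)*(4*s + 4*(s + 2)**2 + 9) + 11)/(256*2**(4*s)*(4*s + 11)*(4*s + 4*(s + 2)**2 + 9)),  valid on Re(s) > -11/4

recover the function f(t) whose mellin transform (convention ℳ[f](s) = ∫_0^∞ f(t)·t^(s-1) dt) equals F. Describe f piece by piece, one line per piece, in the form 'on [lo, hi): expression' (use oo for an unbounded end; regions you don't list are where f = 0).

strip the shared t-power: 2*sqrt(2)*t**(3/4) on [0, 1/16); 2*sqrt(t)*log(2*sqrt(t)) on [1/16, 1/4); exp(-sqrt(t)) on [1/4, ∞)
reversing the power substitution: 2*sqrt(2)*t**(3/2) on [0, 1/4); 2*t*log(2*t) on [1/4, 1/2); exp(-t) on [1/2, ∞)
back out the common scale on t: t**(3/2) on [0, 1/2); t*log(t) on [1/2, 1); exp(-t/2) on [1, ∞)
treat the 3 regions marked off by 1/16, 1/4 separately and sum
between 0 and 1/16 the integrand is 2*sqrt(2)*t**(11/4)·t^(s-1)
piece [1/16, 1/4): integrate 2*t**(5/2)*log(2*sqrt(t)) against the kernel
piece [1/4, ∞): integrate t**2*exp(-sqrt(t)) against the kernel

on [0, 1/16): 2*sqrt(2)*t**(11/4)
on [1/16, 1/4): 2*t**(5/2)*log(2*sqrt(t))
on [1/4, oo): t**2*exp(-sqrt(t))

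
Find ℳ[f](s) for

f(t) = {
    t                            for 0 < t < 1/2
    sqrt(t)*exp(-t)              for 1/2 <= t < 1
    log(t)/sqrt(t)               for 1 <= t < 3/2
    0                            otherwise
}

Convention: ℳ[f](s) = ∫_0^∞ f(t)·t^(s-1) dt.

reversing the shared t-power: sqrt(t) on [0, 1/2); exp(-t) on [1/2, 1); log(t)/t on [1, 3/2)
decompose at 1/2, 1; ℳ[f](s) sums the 3 pieces' integrals
for t in [0, 1/2): the term is ∫ t·t^(s-1)
over [1/2, 1), the kernel integral of sqrt(t)*exp(-t) enters the sum
segment 1 to 3/2 holds log(t)/sqrt(t); add its integral

2**(1/2 - s)*(6*2**(s + 1/2)*(s + 1)*(8*s - (2*s + 1)**2)*uppergamma(s + 1/2, 1/2) - 6*2**(s + 1/2)*(s + 1)*(8*s - (2*s + 1)**2)*uppergamma(s + 1/2, 1) - 24*2**(s + 1/2)*(s + 1) + 3**(s + 1/2)*(s + 1)*(2*s + 1)*(-8*log(3) + 8*log(2)) + 3**(s + 1/2)*(s + 1)*(-16*log(2) + 16*log(3)) + 16*3**(s + 1/2)*(s + 1) + 3*sqrt(2)*(8*s - (2*s + 1)**2))/(12*(s + 1)*(8*s - (2*s + 1)**2))
  Re(s) > -1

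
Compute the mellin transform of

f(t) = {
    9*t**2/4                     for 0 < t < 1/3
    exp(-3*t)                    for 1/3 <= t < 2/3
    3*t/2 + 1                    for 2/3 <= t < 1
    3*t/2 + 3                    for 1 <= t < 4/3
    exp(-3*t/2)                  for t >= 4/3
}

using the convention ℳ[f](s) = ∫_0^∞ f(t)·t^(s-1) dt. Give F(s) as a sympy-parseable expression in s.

(20*2**(2*s)*s*(s + 2) + 12*2**(2*s)*(s + 2) + 4*2**s*s*(s + 1)*(s + 2)*uppergamma(s, 2) - 8*2**s*s*(s + 2) - 4*2**s*(s + 2) - 8*3**s*s*(s + 2) - 8*3**s*(s + 2) + 4*s*(s + 1)*(s + 2)*uppergamma(s, 1) - 4*s*(s + 1)*(s + 2)*uppergamma(s, 2) + s*(s + 1))/(4*3**s*s*(s + 1)*(s + 2))
  Re(s) > -2

strip the common scale on t: t**2 on [0, 1/2); exp(-2*t) on [1/2, 1); t + 1 on [1, 3/2); …
decompose at 1/3, 2/3, 1, 4/3; ℳ[f](s) sums the 5 pieces' integrals
on [0, 1/3) integrate f = 9*t**2/4 against the kernel
segment [1/3, 2/3) carries exp(-3*t); integrate it
on [2/3, 1) integrate f = (3*t/2 + 1) against the kernel
piece [1, 4/3): integrate (3*t/2 + 3) against the kernel
for t in [4/3, ∞): the term is ∫ exp(-3*t/2)·t^(s-1)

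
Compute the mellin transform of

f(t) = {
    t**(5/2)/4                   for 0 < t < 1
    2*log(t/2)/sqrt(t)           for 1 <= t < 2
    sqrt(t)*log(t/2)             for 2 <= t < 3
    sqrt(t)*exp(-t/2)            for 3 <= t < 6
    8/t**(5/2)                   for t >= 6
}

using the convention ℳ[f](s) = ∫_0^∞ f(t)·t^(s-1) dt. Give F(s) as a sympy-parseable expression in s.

(108*2**(s + 1/2)*(-2*s + (s + 1/2)**2)*(s - 5/2)*(s + 1/2)**2*(s + 5/2)*uppergamma(s + 1/2, 3/2) - 108*2**(s + 1/2)*(-2*s + (s + 1/2)**2)*(s - 5/2)*(s + 1/2)**2*(s + 5/2)*uppergamma(s + 1/2, 3) + 108*2**(s + 1/2)*(-2*s + (s + 1/2)**2)*(s - 5/2)*(s + 5/2) - 108*2**(s + 1/2)*(s - 5/2)*(s + 1/2)**2*(s + 5/2) - 108*3**(s + 1/2)*(-2*s + (s + 1/2)**2)*(s - 5/2)*(s + 1/2)*(s + 5/2)*log(2) + 108*3**(s + 1/2)*(-2*s + (s + 1/2)**2)*(s - 5/2)*(s + 1/2)*(s + 5/2)*log(3) - 108*3**(s + 1/2)*(-2*s + (s + 1/2)**2)*(s - 5/2)*(s + 5/2) - 4*6**(s + 1/2)*(-2*s + (s + 1/2)**2)*(s + 1/2)**2*(s + 5/2) + 27*(-2*s + (s + 1/2)**2)*(s - 5/2)*(s + 1/2)**2 + 216*(s - 5/2)*(s + 1/2)**3*(s + 5/2)*log(2) - 216*(s - 5/2)*(s + 1/2)**2*(s + 5/2)*log(2) + 216*(s - 5/2)*(s + 1/2)**2*(s + 5/2))/(108*(-2*s + (s + 1/2)**2)*(s - 5/2)*(s + 1/2)**2*(s + 5/2))
  -5/2 < Re(s) < 5/2

undo the shared t-power: t**2/4 on [0, 1); 2*log(t/2)/t on [1, 2); log(t/2) on [2, 3); …
peel off the common scale on t: t**2 on [0, 1/2); log(t)/t on [1/2, 1); log(t) on [1, 3/2); …
cuts at 1, 2, 3, 6: linearity sums the 5 kernel integrals
for t in [0, 1): the term is ∫ t**(5/2)/4·t^(s-1)
over [1, 2), the kernel integral of 2*log(t/2)/sqrt(t) enters the sum
the [2, 3) slice contributes ∫ sqrt(t)*log(t/2)·t^(s-1) dt
∫ over [3, 6) of sqrt(t)*exp(-t/2)·t^(s-1) joins the sum
the [6, ∞) slice contributes ∫ 8/t**(5/2)·t^(s-1) dt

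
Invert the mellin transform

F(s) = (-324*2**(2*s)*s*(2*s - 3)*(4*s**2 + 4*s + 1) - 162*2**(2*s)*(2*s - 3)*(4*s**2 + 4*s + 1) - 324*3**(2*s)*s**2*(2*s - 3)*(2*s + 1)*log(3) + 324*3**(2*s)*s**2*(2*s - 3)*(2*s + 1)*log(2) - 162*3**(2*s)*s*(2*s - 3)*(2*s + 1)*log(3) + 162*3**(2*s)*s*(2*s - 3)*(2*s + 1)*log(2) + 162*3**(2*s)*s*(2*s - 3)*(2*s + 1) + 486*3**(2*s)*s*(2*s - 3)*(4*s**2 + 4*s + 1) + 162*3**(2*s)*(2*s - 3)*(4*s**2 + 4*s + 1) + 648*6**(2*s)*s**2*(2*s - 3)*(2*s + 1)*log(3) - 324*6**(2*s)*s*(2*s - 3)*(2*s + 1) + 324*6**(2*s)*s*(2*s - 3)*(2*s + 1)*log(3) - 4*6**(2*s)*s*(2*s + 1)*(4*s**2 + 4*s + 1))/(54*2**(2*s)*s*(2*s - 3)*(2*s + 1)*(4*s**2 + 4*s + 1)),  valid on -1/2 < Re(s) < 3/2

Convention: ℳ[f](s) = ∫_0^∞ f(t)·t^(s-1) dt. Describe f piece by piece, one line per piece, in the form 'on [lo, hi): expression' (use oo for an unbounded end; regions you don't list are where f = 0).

on [0, 1): sqrt(t)
on [1, 9/4): sqrt(t) + 3
on [9/4, 9): sqrt(t)*log(sqrt(t))
on [9, oo): t**(-3/2)

invert the power substitution to get t on [0, 1); t + 3 on [1, 3/2); t*log(t) on [3/2, 3); …
the 4 pieces separated at 1, 9/4, 9 each add one integral
segment [0, 1) carries sqrt(t); integrate it
segment 1 to 9/4 holds (sqrt(t) + 3); add its integral
[9/4, 9) adds the kernel integral of sqrt(t)*log(sqrt(t))
over [9, ∞), the kernel integral of t**(-3/2) enters the sum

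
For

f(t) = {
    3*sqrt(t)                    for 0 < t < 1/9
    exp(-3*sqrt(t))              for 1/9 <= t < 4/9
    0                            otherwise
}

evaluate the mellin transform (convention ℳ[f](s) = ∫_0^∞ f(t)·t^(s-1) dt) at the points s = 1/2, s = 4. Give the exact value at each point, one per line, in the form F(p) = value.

the power substitution comes off first: 3*t on [0, 1/3); exp(-3*t) on [1/3, 2/3)
back out the common scale on t: t on [0, 1); exp(-t) on [1, 2)
linearity at 1/9 turns ℳ[f](s) into 2 summed integrals
piece [0, 1/9): integrate 3*sqrt(t) against the kernel
segment [1/9, 4/9) carries exp(-3*sqrt(t)); integrate it

F(1/2) = (-2 + 2*E + exp(2))*exp(-2)/3
F(4) = 2*(-334800 + exp(2) + 123300*E)*exp(-2)/59049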